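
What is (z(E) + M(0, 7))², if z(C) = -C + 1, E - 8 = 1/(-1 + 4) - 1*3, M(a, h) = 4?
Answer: ⅑ ≈ 0.11111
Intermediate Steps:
E = 16/3 (E = 8 + (1/(-1 + 4) - 1*3) = 8 + (1/3 - 3) = 8 + (⅓ - 3) = 8 - 8/3 = 16/3 ≈ 5.3333)
z(C) = 1 - C
(z(E) + M(0, 7))² = ((1 - 1*16/3) + 4)² = ((1 - 16/3) + 4)² = (-13/3 + 4)² = (-⅓)² = ⅑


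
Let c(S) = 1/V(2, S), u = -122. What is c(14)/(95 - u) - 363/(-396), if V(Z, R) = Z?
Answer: 2393/2604 ≈ 0.91897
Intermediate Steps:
c(S) = ½ (c(S) = 1/2 = ½)
c(14)/(95 - u) - 363/(-396) = 1/(2*(95 - 1*(-122))) - 363/(-396) = 1/(2*(95 + 122)) - 363*(-1/396) = (½)/217 + 11/12 = (½)*(1/217) + 11/12 = 1/434 + 11/12 = 2393/2604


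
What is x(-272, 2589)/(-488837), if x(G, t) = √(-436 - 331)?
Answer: -I*√767/488837 ≈ -5.6654e-5*I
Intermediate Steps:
x(G, t) = I*√767 (x(G, t) = √(-767) = I*√767)
x(-272, 2589)/(-488837) = (I*√767)/(-488837) = (I*√767)*(-1/488837) = -I*√767/488837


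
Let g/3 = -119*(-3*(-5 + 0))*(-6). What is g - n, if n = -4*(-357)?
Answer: 30702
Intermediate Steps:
g = 32130 (g = 3*(-119*(-3*(-5 + 0))*(-6)) = 3*(-119*(-3*(-5))*(-6)) = 3*(-1785*(-6)) = 3*(-119*(-90)) = 3*10710 = 32130)
n = 1428
g - n = 32130 - 1*1428 = 32130 - 1428 = 30702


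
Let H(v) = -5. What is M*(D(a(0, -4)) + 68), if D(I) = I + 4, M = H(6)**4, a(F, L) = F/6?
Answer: 45000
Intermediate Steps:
a(F, L) = F/6 (a(F, L) = F*(1/6) = F/6)
M = 625 (M = (-5)**4 = 625)
D(I) = 4 + I
M*(D(a(0, -4)) + 68) = 625*((4 + (1/6)*0) + 68) = 625*((4 + 0) + 68) = 625*(4 + 68) = 625*72 = 45000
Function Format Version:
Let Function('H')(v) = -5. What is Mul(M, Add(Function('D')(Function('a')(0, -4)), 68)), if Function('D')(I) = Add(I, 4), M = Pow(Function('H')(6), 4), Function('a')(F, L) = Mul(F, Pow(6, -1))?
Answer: 45000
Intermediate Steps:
Function('a')(F, L) = Mul(Rational(1, 6), F) (Function('a')(F, L) = Mul(F, Rational(1, 6)) = Mul(Rational(1, 6), F))
M = 625 (M = Pow(-5, 4) = 625)
Function('D')(I) = Add(4, I)
Mul(M, Add(Function('D')(Function('a')(0, -4)), 68)) = Mul(625, Add(Add(4, Mul(Rational(1, 6), 0)), 68)) = Mul(625, Add(Add(4, 0), 68)) = Mul(625, Add(4, 68)) = Mul(625, 72) = 45000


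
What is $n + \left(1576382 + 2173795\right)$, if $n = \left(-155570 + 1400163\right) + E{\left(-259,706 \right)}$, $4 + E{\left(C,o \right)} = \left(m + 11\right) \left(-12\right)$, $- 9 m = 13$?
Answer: $\frac{14983954}{3} \approx 4.9946 \cdot 10^{6}$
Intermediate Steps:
$m = - \frac{13}{9}$ ($m = \left(- \frac{1}{9}\right) 13 = - \frac{13}{9} \approx -1.4444$)
$E{\left(C,o \right)} = - \frac{356}{3}$ ($E{\left(C,o \right)} = -4 + \left(- \frac{13}{9} + 11\right) \left(-12\right) = -4 + \frac{86}{9} \left(-12\right) = -4 - \frac{344}{3} = - \frac{356}{3}$)
$n = \frac{3733423}{3}$ ($n = \left(-155570 + 1400163\right) - \frac{356}{3} = 1244593 - \frac{356}{3} = \frac{3733423}{3} \approx 1.2445 \cdot 10^{6}$)
$n + \left(1576382 + 2173795\right) = \frac{3733423}{3} + \left(1576382 + 2173795\right) = \frac{3733423}{3} + 3750177 = \frac{14983954}{3}$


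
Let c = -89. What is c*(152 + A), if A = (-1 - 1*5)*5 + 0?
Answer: -10858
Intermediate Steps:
A = -30 (A = (-1 - 5)*5 + 0 = -6*5 + 0 = -30 + 0 = -30)
c*(152 + A) = -89*(152 - 30) = -89*122 = -10858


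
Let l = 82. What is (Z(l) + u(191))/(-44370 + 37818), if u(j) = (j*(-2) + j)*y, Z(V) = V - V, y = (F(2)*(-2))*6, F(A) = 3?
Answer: -191/182 ≈ -1.0494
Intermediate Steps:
y = -36 (y = (3*(-2))*6 = -6*6 = -36)
Z(V) = 0
u(j) = 36*j (u(j) = (j*(-2) + j)*(-36) = (-2*j + j)*(-36) = -j*(-36) = 36*j)
(Z(l) + u(191))/(-44370 + 37818) = (0 + 36*191)/(-44370 + 37818) = (0 + 6876)/(-6552) = 6876*(-1/6552) = -191/182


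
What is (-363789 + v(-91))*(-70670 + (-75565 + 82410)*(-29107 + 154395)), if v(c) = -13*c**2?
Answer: -404273626344980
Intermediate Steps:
(-363789 + v(-91))*(-70670 + (-75565 + 82410)*(-29107 + 154395)) = (-363789 - 13*(-91)**2)*(-70670 + (-75565 + 82410)*(-29107 + 154395)) = (-363789 - 13*8281)*(-70670 + 6845*125288) = (-363789 - 107653)*(-70670 + 857596360) = -471442*857525690 = -404273626344980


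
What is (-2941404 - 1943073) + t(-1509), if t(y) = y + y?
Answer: -4887495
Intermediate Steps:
t(y) = 2*y
(-2941404 - 1943073) + t(-1509) = (-2941404 - 1943073) + 2*(-1509) = -4884477 - 3018 = -4887495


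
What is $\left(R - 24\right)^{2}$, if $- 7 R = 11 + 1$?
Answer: $\frac{32400}{49} \approx 661.22$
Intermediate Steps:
$R = - \frac{12}{7}$ ($R = - \frac{11 + 1}{7} = \left(- \frac{1}{7}\right) 12 = - \frac{12}{7} \approx -1.7143$)
$\left(R - 24\right)^{2} = \left(- \frac{12}{7} - 24\right)^{2} = \left(- \frac{180}{7}\right)^{2} = \frac{32400}{49}$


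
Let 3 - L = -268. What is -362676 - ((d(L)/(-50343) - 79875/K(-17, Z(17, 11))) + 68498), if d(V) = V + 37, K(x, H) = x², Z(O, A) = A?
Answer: -6269184048961/14549127 ≈ -4.3090e+5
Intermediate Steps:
L = 271 (L = 3 - 1*(-268) = 3 + 268 = 271)
d(V) = 37 + V
-362676 - ((d(L)/(-50343) - 79875/K(-17, Z(17, 11))) + 68498) = -362676 - (((37 + 271)/(-50343) - 79875/((-17)²)) + 68498) = -362676 - ((308*(-1/50343) - 79875/289) + 68498) = -362676 - ((-308/50343 - 79875*1/289) + 68498) = -362676 - ((-308/50343 - 79875/289) + 68498) = -362676 - (-4021236137/14549127 + 68498) = -362676 - 1*992564865109/14549127 = -362676 - 992564865109/14549127 = -6269184048961/14549127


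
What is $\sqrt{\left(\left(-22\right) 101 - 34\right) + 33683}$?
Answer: $\sqrt{31427} \approx 177.28$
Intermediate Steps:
$\sqrt{\left(\left(-22\right) 101 - 34\right) + 33683} = \sqrt{\left(-2222 - 34\right) + 33683} = \sqrt{-2256 + 33683} = \sqrt{31427}$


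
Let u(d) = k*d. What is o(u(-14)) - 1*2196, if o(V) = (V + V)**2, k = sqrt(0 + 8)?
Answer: 4076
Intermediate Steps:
k = 2*sqrt(2) (k = sqrt(8) = 2*sqrt(2) ≈ 2.8284)
u(d) = 2*d*sqrt(2) (u(d) = (2*sqrt(2))*d = 2*d*sqrt(2))
o(V) = 4*V**2 (o(V) = (2*V)**2 = 4*V**2)
o(u(-14)) - 1*2196 = 4*(2*(-14)*sqrt(2))**2 - 1*2196 = 4*(-28*sqrt(2))**2 - 2196 = 4*1568 - 2196 = 6272 - 2196 = 4076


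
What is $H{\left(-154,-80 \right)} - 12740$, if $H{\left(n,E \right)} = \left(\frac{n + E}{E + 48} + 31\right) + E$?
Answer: $- \frac{204507}{16} \approx -12782.0$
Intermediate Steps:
$H{\left(n,E \right)} = 31 + E + \frac{E + n}{48 + E}$ ($H{\left(n,E \right)} = \left(\frac{E + n}{48 + E} + 31\right) + E = \left(31 + \frac{E + n}{48 + E}\right) + E = 31 + E + \frac{E + n}{48 + E}$)
$H{\left(-154,-80 \right)} - 12740 = \frac{1488 - 154 + \left(-80\right)^{2} + 80 \left(-80\right)}{48 - 80} - 12740 = \frac{1488 - 154 + 6400 - 6400}{-32} - 12740 = \left(- \frac{1}{32}\right) 1334 - 12740 = - \frac{667}{16} - 12740 = - \frac{204507}{16}$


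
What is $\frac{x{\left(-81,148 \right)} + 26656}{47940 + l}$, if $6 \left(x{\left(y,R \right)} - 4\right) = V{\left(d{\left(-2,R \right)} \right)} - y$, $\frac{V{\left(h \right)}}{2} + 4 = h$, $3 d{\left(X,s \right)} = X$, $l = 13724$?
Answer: $\frac{480095}{1109952} \approx 0.43254$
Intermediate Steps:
$d{\left(X,s \right)} = \frac{X}{3}$
$V{\left(h \right)} = -8 + 2 h$
$x{\left(y,R \right)} = \frac{22}{9} - \frac{y}{6}$ ($x{\left(y,R \right)} = 4 + \frac{\left(-8 + 2 \cdot \frac{1}{3} \left(-2\right)\right) - y}{6} = 4 + \frac{\left(-8 + 2 \left(- \frac{2}{3}\right)\right) - y}{6} = 4 + \frac{\left(-8 - \frac{4}{3}\right) - y}{6} = 4 + \frac{- \frac{28}{3} - y}{6} = 4 - \left(\frac{14}{9} + \frac{y}{6}\right) = \frac{22}{9} - \frac{y}{6}$)
$\frac{x{\left(-81,148 \right)} + 26656}{47940 + l} = \frac{\left(\frac{22}{9} - - \frac{27}{2}\right) + 26656}{47940 + 13724} = \frac{\left(\frac{22}{9} + \frac{27}{2}\right) + 26656}{61664} = \left(\frac{287}{18} + 26656\right) \frac{1}{61664} = \frac{480095}{18} \cdot \frac{1}{61664} = \frac{480095}{1109952}$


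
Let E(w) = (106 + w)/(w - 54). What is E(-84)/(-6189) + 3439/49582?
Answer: 1469139401/21173546862 ≈ 0.069386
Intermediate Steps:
E(w) = (106 + w)/(-54 + w)
E(-84)/(-6189) + 3439/49582 = ((106 - 84)/(-54 - 84))/(-6189) + 3439/49582 = (22/(-138))*(-1/6189) + 3439*(1/49582) = -1/138*22*(-1/6189) + 3439/49582 = -11/69*(-1/6189) + 3439/49582 = 11/427041 + 3439/49582 = 1469139401/21173546862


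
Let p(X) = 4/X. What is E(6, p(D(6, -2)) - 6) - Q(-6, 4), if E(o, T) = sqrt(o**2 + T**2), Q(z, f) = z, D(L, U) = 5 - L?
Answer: 6 + 2*sqrt(34) ≈ 17.662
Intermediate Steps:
E(o, T) = sqrt(T**2 + o**2)
E(6, p(D(6, -2)) - 6) - Q(-6, 4) = sqrt((4/(5 - 1*6) - 6)**2 + 6**2) - 1*(-6) = sqrt((4/(5 - 6) - 6)**2 + 36) + 6 = sqrt((4/(-1) - 6)**2 + 36) + 6 = sqrt((4*(-1) - 6)**2 + 36) + 6 = sqrt((-4 - 6)**2 + 36) + 6 = sqrt((-10)**2 + 36) + 6 = sqrt(100 + 36) + 6 = sqrt(136) + 6 = 2*sqrt(34) + 6 = 6 + 2*sqrt(34)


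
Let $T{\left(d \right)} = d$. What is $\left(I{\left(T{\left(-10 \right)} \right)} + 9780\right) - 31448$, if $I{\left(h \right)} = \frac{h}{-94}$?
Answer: $- \frac{1018391}{47} \approx -21668.0$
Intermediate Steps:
$I{\left(h \right)} = - \frac{h}{94}$ ($I{\left(h \right)} = h \left(- \frac{1}{94}\right) = - \frac{h}{94}$)
$\left(I{\left(T{\left(-10 \right)} \right)} + 9780\right) - 31448 = \left(\left(- \frac{1}{94}\right) \left(-10\right) + 9780\right) - 31448 = \left(\frac{5}{47} + 9780\right) - 31448 = \frac{459665}{47} - 31448 = - \frac{1018391}{47}$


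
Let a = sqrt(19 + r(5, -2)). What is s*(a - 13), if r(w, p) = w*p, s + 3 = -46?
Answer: 490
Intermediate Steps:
s = -49 (s = -3 - 46 = -49)
r(w, p) = p*w
a = 3 (a = sqrt(19 - 2*5) = sqrt(19 - 10) = sqrt(9) = 3)
s*(a - 13) = -49*(3 - 13) = -49*(-10) = 490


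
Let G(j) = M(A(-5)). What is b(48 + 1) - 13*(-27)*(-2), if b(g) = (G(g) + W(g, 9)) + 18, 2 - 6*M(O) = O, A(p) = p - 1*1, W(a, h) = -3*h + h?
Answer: -2102/3 ≈ -700.67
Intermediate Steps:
W(a, h) = -2*h
A(p) = -1 + p (A(p) = p - 1 = -1 + p)
M(O) = ⅓ - O/6
G(j) = 4/3 (G(j) = ⅓ - (-1 - 5)/6 = ⅓ - ⅙*(-6) = ⅓ + 1 = 4/3)
b(g) = 4/3 (b(g) = (4/3 - 2*9) + 18 = (4/3 - 18) + 18 = -50/3 + 18 = 4/3)
b(48 + 1) - 13*(-27)*(-2) = 4/3 - 13*(-27)*(-2) = 4/3 + 351*(-2) = 4/3 - 702 = -2102/3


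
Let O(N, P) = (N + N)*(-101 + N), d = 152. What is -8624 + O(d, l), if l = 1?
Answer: 6880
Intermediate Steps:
O(N, P) = 2*N*(-101 + N) (O(N, P) = (2*N)*(-101 + N) = 2*N*(-101 + N))
-8624 + O(d, l) = -8624 + 2*152*(-101 + 152) = -8624 + 2*152*51 = -8624 + 15504 = 6880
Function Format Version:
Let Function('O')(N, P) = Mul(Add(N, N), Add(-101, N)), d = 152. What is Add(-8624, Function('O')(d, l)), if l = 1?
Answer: 6880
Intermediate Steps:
Function('O')(N, P) = Mul(2, N, Add(-101, N)) (Function('O')(N, P) = Mul(Mul(2, N), Add(-101, N)) = Mul(2, N, Add(-101, N)))
Add(-8624, Function('O')(d, l)) = Add(-8624, Mul(2, 152, Add(-101, 152))) = Add(-8624, Mul(2, 152, 51)) = Add(-8624, 15504) = 6880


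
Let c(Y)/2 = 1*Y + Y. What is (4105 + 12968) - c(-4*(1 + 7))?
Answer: 17201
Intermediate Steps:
c(Y) = 4*Y (c(Y) = 2*(1*Y + Y) = 2*(Y + Y) = 2*(2*Y) = 4*Y)
(4105 + 12968) - c(-4*(1 + 7)) = (4105 + 12968) - 4*(-4*(1 + 7)) = 17073 - 4*(-4*8) = 17073 - 4*(-32) = 17073 - 1*(-128) = 17073 + 128 = 17201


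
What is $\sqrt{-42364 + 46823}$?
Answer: $7 \sqrt{91} \approx 66.776$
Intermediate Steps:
$\sqrt{-42364 + 46823} = \sqrt{4459} = 7 \sqrt{91}$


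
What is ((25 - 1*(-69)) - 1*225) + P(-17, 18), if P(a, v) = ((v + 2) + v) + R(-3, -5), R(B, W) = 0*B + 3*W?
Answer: -108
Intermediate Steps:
R(B, W) = 3*W (R(B, W) = 0 + 3*W = 3*W)
P(a, v) = -13 + 2*v (P(a, v) = ((v + 2) + v) + 3*(-5) = ((2 + v) + v) - 15 = (2 + 2*v) - 15 = -13 + 2*v)
((25 - 1*(-69)) - 1*225) + P(-17, 18) = ((25 - 1*(-69)) - 1*225) + (-13 + 2*18) = ((25 + 69) - 225) + (-13 + 36) = (94 - 225) + 23 = -131 + 23 = -108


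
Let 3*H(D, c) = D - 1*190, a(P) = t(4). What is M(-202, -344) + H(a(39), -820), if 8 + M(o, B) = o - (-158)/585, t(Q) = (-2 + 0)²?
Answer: -158962/585 ≈ -271.73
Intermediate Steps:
t(Q) = 4 (t(Q) = (-2)² = 4)
a(P) = 4
M(o, B) = -4522/585 + o (M(o, B) = -8 + (o - (-158)/585) = -8 + (o - 1*(-158/585)) = -8 + (o + 158/585) = -8 + (158/585 + o) = -4522/585 + o)
H(D, c) = -190/3 + D/3 (H(D, c) = (D - 1*190)/3 = (D - 190)/3 = (-190 + D)/3 = -190/3 + D/3)
M(-202, -344) + H(a(39), -820) = (-4522/585 - 202) + (-190/3 + (⅓)*4) = -122692/585 + (-190/3 + 4/3) = -122692/585 - 62 = -158962/585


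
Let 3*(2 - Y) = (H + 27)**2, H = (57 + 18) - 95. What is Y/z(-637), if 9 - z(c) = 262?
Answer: 43/759 ≈ 0.056653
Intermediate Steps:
z(c) = -253 (z(c) = 9 - 1*262 = 9 - 262 = -253)
H = -20 (H = 75 - 95 = -20)
Y = -43/3 (Y = 2 - (-20 + 27)**2/3 = 2 - 1/3*7**2 = 2 - 1/3*49 = 2 - 49/3 = -43/3 ≈ -14.333)
Y/z(-637) = -43/3/(-253) = -43/3*(-1/253) = 43/759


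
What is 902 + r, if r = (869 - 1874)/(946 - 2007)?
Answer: 958027/1061 ≈ 902.95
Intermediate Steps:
r = 1005/1061 (r = -1005/(-1061) = -1005*(-1/1061) = 1005/1061 ≈ 0.94722)
902 + r = 902 + 1005/1061 = 958027/1061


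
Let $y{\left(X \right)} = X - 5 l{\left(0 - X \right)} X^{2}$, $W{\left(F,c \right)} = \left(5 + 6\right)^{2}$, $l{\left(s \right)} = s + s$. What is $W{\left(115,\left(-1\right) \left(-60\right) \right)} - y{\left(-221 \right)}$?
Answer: $107938952$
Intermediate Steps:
$l{\left(s \right)} = 2 s$
$W{\left(F,c \right)} = 121$ ($W{\left(F,c \right)} = 11^{2} = 121$)
$y{\left(X \right)} = X + 10 X^{3}$ ($y{\left(X \right)} = X - 5 \cdot 2 \left(0 - X\right) X^{2} = X - 5 \cdot 2 \left(- X\right) X^{2} = X - 5 - 2 X X^{2} = X - 5 \left(- 2 X^{3}\right) = X + 10 X^{3}$)
$W{\left(115,\left(-1\right) \left(-60\right) \right)} - y{\left(-221 \right)} = 121 - \left(-221 + 10 \left(-221\right)^{3}\right) = 121 - \left(-221 + 10 \left(-10793861\right)\right) = 121 - \left(-221 - 107938610\right) = 121 - -107938831 = 121 + 107938831 = 107938952$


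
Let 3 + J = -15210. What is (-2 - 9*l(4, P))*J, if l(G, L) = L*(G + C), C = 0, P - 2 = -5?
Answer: -1612578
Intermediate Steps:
P = -3 (P = 2 - 5 = -3)
J = -15213 (J = -3 - 15210 = -15213)
l(G, L) = G*L (l(G, L) = L*(G + 0) = L*G = G*L)
(-2 - 9*l(4, P))*J = (-2 - 36*(-3))*(-15213) = (-2 - 9*(-12))*(-15213) = (-2 + 108)*(-15213) = 106*(-15213) = -1612578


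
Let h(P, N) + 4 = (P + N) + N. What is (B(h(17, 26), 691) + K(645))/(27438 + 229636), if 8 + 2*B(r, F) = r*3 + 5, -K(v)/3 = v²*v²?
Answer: -519230401779/257074 ≈ -2.0198e+6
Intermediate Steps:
K(v) = -3*v⁴ (K(v) = -3*v²*v² = -3*v⁴)
h(P, N) = -4 + P + 2*N (h(P, N) = -4 + ((P + N) + N) = -4 + ((N + P) + N) = -4 + (P + 2*N) = -4 + P + 2*N)
B(r, F) = -3/2 + 3*r/2 (B(r, F) = -4 + (r*3 + 5)/2 = -4 + (3*r + 5)/2 = -4 + (5 + 3*r)/2 = -4 + (5/2 + 3*r/2) = -3/2 + 3*r/2)
(B(h(17, 26), 691) + K(645))/(27438 + 229636) = ((-3/2 + 3*(-4 + 17 + 2*26)/2) - 3*645⁴)/(27438 + 229636) = ((-3/2 + 3*(-4 + 17 + 52)/2) - 3*173076800625)/257074 = ((-3/2 + (3/2)*65) - 519230401875)*(1/257074) = ((-3/2 + 195/2) - 519230401875)*(1/257074) = (96 - 519230401875)*(1/257074) = -519230401779*1/257074 = -519230401779/257074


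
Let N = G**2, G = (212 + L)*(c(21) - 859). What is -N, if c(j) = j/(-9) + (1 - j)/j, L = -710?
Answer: -9035603141184/49 ≈ -1.8440e+11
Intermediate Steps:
c(j) = -j/9 + (1 - j)/j (c(j) = j*(-1/9) + (1 - j)/j = -j/9 + (1 - j)/j)
G = 3005928/7 (G = (212 - 710)*((-1 + 1/21 - 1/9*21) - 859) = -498*((-1 + 1/21 - 7/3) - 859) = -498*(-23/7 - 859) = -498*(-6036/7) = 3005928/7 ≈ 4.2942e+5)
N = 9035603141184/49 (N = (3005928/7)**2 = 9035603141184/49 ≈ 1.8440e+11)
-N = -1*9035603141184/49 = -9035603141184/49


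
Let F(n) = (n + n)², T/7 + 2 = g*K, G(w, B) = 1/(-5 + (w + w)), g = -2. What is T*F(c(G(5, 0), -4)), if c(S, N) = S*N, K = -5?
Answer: 3584/25 ≈ 143.36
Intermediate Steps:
G(w, B) = 1/(-5 + 2*w)
c(S, N) = N*S
T = 56 (T = -14 + 7*(-2*(-5)) = -14 + 7*10 = -14 + 70 = 56)
F(n) = 4*n² (F(n) = (2*n)² = 4*n²)
T*F(c(G(5, 0), -4)) = 56*(4*(-4/(-5 + 2*5))²) = 56*(4*(-4/(-5 + 10))²) = 56*(4*(-4/5)²) = 56*(4*(-4*⅕)²) = 56*(4*(-⅘)²) = 56*(4*(16/25)) = 56*(64/25) = 3584/25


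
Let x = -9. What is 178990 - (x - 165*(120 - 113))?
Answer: 180154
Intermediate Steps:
178990 - (x - 165*(120 - 113)) = 178990 - (-9 - 165*(120 - 113)) = 178990 - (-9 - 165*7) = 178990 - (-9 - 1155) = 178990 - 1*(-1164) = 178990 + 1164 = 180154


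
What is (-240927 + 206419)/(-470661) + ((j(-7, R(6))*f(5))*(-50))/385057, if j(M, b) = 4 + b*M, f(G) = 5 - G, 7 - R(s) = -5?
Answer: 34508/470661 ≈ 0.073318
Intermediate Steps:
R(s) = 12 (R(s) = 7 - 1*(-5) = 7 + 5 = 12)
j(M, b) = 4 + M*b
(-240927 + 206419)/(-470661) + ((j(-7, R(6))*f(5))*(-50))/385057 = (-240927 + 206419)/(-470661) + (((4 - 7*12)*(5 - 1*5))*(-50))/385057 = -34508*(-1/470661) + (((4 - 84)*(5 - 5))*(-50))*(1/385057) = 34508/470661 + (-80*0*(-50))*(1/385057) = 34508/470661 + (0*(-50))*(1/385057) = 34508/470661 + 0*(1/385057) = 34508/470661 + 0 = 34508/470661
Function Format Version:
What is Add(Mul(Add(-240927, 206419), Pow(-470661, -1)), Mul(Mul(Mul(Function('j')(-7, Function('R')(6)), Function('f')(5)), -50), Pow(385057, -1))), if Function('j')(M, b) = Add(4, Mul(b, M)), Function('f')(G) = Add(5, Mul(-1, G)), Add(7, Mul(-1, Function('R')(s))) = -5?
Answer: Rational(34508, 470661) ≈ 0.073318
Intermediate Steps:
Function('R')(s) = 12 (Function('R')(s) = Add(7, Mul(-1, -5)) = Add(7, 5) = 12)
Function('j')(M, b) = Add(4, Mul(M, b))
Add(Mul(Add(-240927, 206419), Pow(-470661, -1)), Mul(Mul(Mul(Function('j')(-7, Function('R')(6)), Function('f')(5)), -50), Pow(385057, -1))) = Add(Mul(Add(-240927, 206419), Pow(-470661, -1)), Mul(Mul(Mul(Add(4, Mul(-7, 12)), Add(5, Mul(-1, 5))), -50), Pow(385057, -1))) = Add(Mul(-34508, Rational(-1, 470661)), Mul(Mul(Mul(Add(4, -84), Add(5, -5)), -50), Rational(1, 385057))) = Add(Rational(34508, 470661), Mul(Mul(Mul(-80, 0), -50), Rational(1, 385057))) = Add(Rational(34508, 470661), Mul(Mul(0, -50), Rational(1, 385057))) = Add(Rational(34508, 470661), Mul(0, Rational(1, 385057))) = Add(Rational(34508, 470661), 0) = Rational(34508, 470661)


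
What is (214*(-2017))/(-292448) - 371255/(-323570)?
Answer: 50250585/19155344 ≈ 2.6233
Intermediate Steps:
(214*(-2017))/(-292448) - 371255/(-323570) = -431638*(-1/292448) - 371255*(-1/323570) = 215819/146224 + 74251/64714 = 50250585/19155344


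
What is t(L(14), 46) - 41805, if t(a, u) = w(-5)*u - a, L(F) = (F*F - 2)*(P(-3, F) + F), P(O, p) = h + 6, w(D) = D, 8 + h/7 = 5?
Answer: -41841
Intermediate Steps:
h = -21 (h = -56 + 7*5 = -56 + 35 = -21)
P(O, p) = -15 (P(O, p) = -21 + 6 = -15)
L(F) = (-15 + F)*(-2 + F²) (L(F) = (F*F - 2)*(-15 + F) = (F² - 2)*(-15 + F) = (-2 + F²)*(-15 + F) = (-15 + F)*(-2 + F²))
t(a, u) = -a - 5*u (t(a, u) = -5*u - a = -a - 5*u)
t(L(14), 46) - 41805 = (-(30 + 14³ - 15*14² - 2*14) - 5*46) - 41805 = (-(30 + 2744 - 15*196 - 28) - 230) - 41805 = (-(30 + 2744 - 2940 - 28) - 230) - 41805 = (-1*(-194) - 230) - 41805 = (194 - 230) - 41805 = -36 - 41805 = -41841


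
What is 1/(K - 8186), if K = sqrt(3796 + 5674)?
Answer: -4093/33500563 - sqrt(9470)/67001126 ≈ -0.00012363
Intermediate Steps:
K = sqrt(9470) ≈ 97.314
1/(K - 8186) = 1/(sqrt(9470) - 8186) = 1/(-8186 + sqrt(9470))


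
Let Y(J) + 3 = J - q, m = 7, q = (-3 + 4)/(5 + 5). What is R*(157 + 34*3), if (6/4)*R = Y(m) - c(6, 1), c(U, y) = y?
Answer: 7511/15 ≈ 500.73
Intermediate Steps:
q = ⅒ (q = 1/10 = 1*(⅒) = ⅒ ≈ 0.10000)
Y(J) = -31/10 + J (Y(J) = -3 + (J - 1*⅒) = -3 + (J - ⅒) = -3 + (-⅒ + J) = -31/10 + J)
R = 29/15 (R = 2*((-31/10 + 7) - 1*1)/3 = 2*(39/10 - 1)/3 = (⅔)*(29/10) = 29/15 ≈ 1.9333)
R*(157 + 34*3) = 29*(157 + 34*3)/15 = 29*(157 + 102)/15 = (29/15)*259 = 7511/15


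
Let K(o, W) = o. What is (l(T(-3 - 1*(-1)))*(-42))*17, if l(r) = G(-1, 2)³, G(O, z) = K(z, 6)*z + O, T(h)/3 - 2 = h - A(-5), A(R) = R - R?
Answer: -19278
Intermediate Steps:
A(R) = 0
T(h) = 6 + 3*h (T(h) = 6 + 3*(h - 1*0) = 6 + 3*(h + 0) = 6 + 3*h)
G(O, z) = O + z² (G(O, z) = z*z + O = z² + O = O + z²)
l(r) = 27 (l(r) = (-1 + 2²)³ = (-1 + 4)³ = 3³ = 27)
(l(T(-3 - 1*(-1)))*(-42))*17 = (27*(-42))*17 = -1134*17 = -19278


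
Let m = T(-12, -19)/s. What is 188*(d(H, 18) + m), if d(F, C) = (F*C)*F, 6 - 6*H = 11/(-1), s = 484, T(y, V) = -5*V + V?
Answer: 3290658/121 ≈ 27196.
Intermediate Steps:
T(y, V) = -4*V
H = 17/6 (H = 1 - 11/(6*(-1)) = 1 - 11*(-1)/6 = 1 - ⅙*(-11) = 1 + 11/6 = 17/6 ≈ 2.8333)
d(F, C) = C*F² (d(F, C) = (C*F)*F = C*F²)
m = 19/121 (m = -4*(-19)/484 = 76*(1/484) = 19/121 ≈ 0.15702)
188*(d(H, 18) + m) = 188*(18*(17/6)² + 19/121) = 188*(18*(289/36) + 19/121) = 188*(289/2 + 19/121) = 188*(35007/242) = 3290658/121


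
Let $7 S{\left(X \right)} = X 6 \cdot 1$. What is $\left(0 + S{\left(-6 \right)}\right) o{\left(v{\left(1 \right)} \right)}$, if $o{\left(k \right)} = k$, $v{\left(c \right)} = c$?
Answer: $- \frac{36}{7} \approx -5.1429$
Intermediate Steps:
$S{\left(X \right)} = \frac{6 X}{7}$ ($S{\left(X \right)} = \frac{X 6 \cdot 1}{7} = \frac{6 X 1}{7} = \frac{6 X}{7}$)
$\left(0 + S{\left(-6 \right)}\right) o{\left(v{\left(1 \right)} \right)} = \left(0 + \frac{6}{7} \left(-6\right)\right) 1 = \left(0 - \frac{36}{7}\right) 1 = \left(- \frac{36}{7}\right) 1 = - \frac{36}{7}$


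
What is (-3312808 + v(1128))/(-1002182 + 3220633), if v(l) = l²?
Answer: -2040424/2218451 ≈ -0.91975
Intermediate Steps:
(-3312808 + v(1128))/(-1002182 + 3220633) = (-3312808 + 1128²)/(-1002182 + 3220633) = (-3312808 + 1272384)/2218451 = -2040424*1/2218451 = -2040424/2218451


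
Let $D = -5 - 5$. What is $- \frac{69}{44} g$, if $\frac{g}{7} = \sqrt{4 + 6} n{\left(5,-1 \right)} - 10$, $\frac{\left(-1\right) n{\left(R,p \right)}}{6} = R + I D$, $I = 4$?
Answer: $\frac{2415}{22} - \frac{50715 \sqrt{10}}{22} \approx -7180.0$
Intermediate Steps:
$D = -10$ ($D = -5 - 5 = -10$)
$n{\left(R,p \right)} = 240 - 6 R$ ($n{\left(R,p \right)} = - 6 \left(R + 4 \left(-10\right)\right) = - 6 \left(R - 40\right) = - 6 \left(-40 + R\right) = 240 - 6 R$)
$g = -70 + 1470 \sqrt{10}$ ($g = 7 \left(\sqrt{4 + 6} \left(240 - 30\right) - 10\right) = 7 \left(\sqrt{10} \left(240 - 30\right) - 10\right) = 7 \left(\sqrt{10} \cdot 210 - 10\right) = 7 \left(210 \sqrt{10} - 10\right) = 7 \left(-10 + 210 \sqrt{10}\right) = -70 + 1470 \sqrt{10} \approx 4578.5$)
$- \frac{69}{44} g = - \frac{69}{44} \left(-70 + 1470 \sqrt{10}\right) = \left(-69\right) \frac{1}{44} \left(-70 + 1470 \sqrt{10}\right) = - \frac{69 \left(-70 + 1470 \sqrt{10}\right)}{44} = \frac{2415}{22} - \frac{50715 \sqrt{10}}{22}$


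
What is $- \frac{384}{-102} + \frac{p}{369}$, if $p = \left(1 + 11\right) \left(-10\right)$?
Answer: $\frac{7192}{2091} \approx 3.4395$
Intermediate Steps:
$p = -120$ ($p = 12 \left(-10\right) = -120$)
$- \frac{384}{-102} + \frac{p}{369} = - \frac{384}{-102} - \frac{120}{369} = \left(-384\right) \left(- \frac{1}{102}\right) - \frac{40}{123} = \frac{64}{17} - \frac{40}{123} = \frac{7192}{2091}$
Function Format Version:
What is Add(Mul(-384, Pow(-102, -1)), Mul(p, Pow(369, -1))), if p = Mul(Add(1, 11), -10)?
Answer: Rational(7192, 2091) ≈ 3.4395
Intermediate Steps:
p = -120 (p = Mul(12, -10) = -120)
Add(Mul(-384, Pow(-102, -1)), Mul(p, Pow(369, -1))) = Add(Mul(-384, Pow(-102, -1)), Mul(-120, Pow(369, -1))) = Add(Mul(-384, Rational(-1, 102)), Mul(-120, Rational(1, 369))) = Add(Rational(64, 17), Rational(-40, 123)) = Rational(7192, 2091)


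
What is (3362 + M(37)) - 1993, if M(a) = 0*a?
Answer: 1369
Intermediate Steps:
M(a) = 0
(3362 + M(37)) - 1993 = (3362 + 0) - 1993 = 3362 - 1993 = 1369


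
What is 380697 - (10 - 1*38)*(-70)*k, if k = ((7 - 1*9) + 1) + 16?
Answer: 351297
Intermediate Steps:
k = 15 (k = ((7 - 9) + 1) + 16 = (-2 + 1) + 16 = -1 + 16 = 15)
380697 - (10 - 1*38)*(-70)*k = 380697 - (10 - 1*38)*(-70)*15 = 380697 - (10 - 38)*(-70)*15 = 380697 - (-28*(-70))*15 = 380697 - 1960*15 = 380697 - 1*29400 = 380697 - 29400 = 351297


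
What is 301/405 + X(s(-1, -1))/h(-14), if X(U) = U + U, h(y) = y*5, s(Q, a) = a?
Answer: 2188/2835 ≈ 0.77178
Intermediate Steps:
h(y) = 5*y
X(U) = 2*U
301/405 + X(s(-1, -1))/h(-14) = 301/405 + (2*(-1))/((5*(-14))) = 301*(1/405) - 2/(-70) = 301/405 - 2*(-1/70) = 301/405 + 1/35 = 2188/2835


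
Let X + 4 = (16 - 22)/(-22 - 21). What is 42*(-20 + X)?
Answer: -43092/43 ≈ -1002.1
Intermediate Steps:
X = -166/43 (X = -4 + (16 - 22)/(-22 - 21) = -4 - 6/(-43) = -4 - 6*(-1/43) = -4 + 6/43 = -166/43 ≈ -3.8605)
42*(-20 + X) = 42*(-20 - 166/43) = 42*(-1026/43) = -43092/43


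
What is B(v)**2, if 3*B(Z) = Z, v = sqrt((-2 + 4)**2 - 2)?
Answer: 2/9 ≈ 0.22222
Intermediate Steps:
v = sqrt(2) (v = sqrt(2**2 - 2) = sqrt(4 - 2) = sqrt(2) ≈ 1.4142)
B(Z) = Z/3
B(v)**2 = (sqrt(2)/3)**2 = 2/9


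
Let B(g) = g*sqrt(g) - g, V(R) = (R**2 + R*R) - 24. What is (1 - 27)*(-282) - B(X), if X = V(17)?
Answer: 7886 - 554*sqrt(554) ≈ -5153.6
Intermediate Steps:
V(R) = -24 + 2*R**2 (V(R) = (R**2 + R**2) - 24 = 2*R**2 - 24 = -24 + 2*R**2)
X = 554 (X = -24 + 2*17**2 = -24 + 2*289 = -24 + 578 = 554)
B(g) = g**(3/2) - g
(1 - 27)*(-282) - B(X) = (1 - 27)*(-282) - (554**(3/2) - 1*554) = -26*(-282) - (554*sqrt(554) - 554) = 7332 - (-554 + 554*sqrt(554)) = 7332 + (554 - 554*sqrt(554)) = 7886 - 554*sqrt(554)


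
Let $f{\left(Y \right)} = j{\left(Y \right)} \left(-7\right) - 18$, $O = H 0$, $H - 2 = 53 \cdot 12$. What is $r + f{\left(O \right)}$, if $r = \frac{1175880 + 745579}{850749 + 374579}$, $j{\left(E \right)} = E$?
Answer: $- \frac{20134445}{1225328} \approx -16.432$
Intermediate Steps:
$H = 638$ ($H = 2 + 53 \cdot 12 = 2 + 636 = 638$)
$O = 0$ ($O = 638 \cdot 0 = 0$)
$r = \frac{1921459}{1225328} \approx 1.5681$
$f{\left(Y \right)} = -18 - 7 Y$ ($f{\left(Y \right)} = Y \left(-7\right) - 18 = - 7 Y - 18 = -18 - 7 Y$)
$r + f{\left(O \right)} = \frac{1921459}{1225328} - 18 = - \frac{20134445}{1225328}$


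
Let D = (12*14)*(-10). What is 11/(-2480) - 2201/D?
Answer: 850/651 ≈ 1.3057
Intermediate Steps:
D = -1680 (D = 168*(-10) = -1680)
11/(-2480) - 2201/D = 11/(-2480) - 2201/(-1680) = 11*(-1/2480) - 2201*(-1/1680) = -11/2480 + 2201/1680 = 850/651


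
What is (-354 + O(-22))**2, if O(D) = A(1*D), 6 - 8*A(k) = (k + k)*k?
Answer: 3598609/16 ≈ 2.2491e+5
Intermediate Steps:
A(k) = 3/4 - k**2/4 (A(k) = 3/4 - (k + k)*k/8 = 3/4 - 2*k*k/8 = 3/4 - k**2/4)
O(D) = 3/4 - D**2/4
(-354 + O(-22))**2 = (-354 + (3/4 - 1/4*(-22)**2))**2 = (-354 + (3/4 - 1/4*484))**2 = (-354 + (3/4 - 121))**2 = (-354 - 481/4)**2 = (-1897/4)**2 = 3598609/16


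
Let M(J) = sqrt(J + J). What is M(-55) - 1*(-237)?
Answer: 237 + I*sqrt(110) ≈ 237.0 + 10.488*I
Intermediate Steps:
M(J) = sqrt(2)*sqrt(J) (M(J) = sqrt(2*J) = sqrt(2)*sqrt(J))
M(-55) - 1*(-237) = sqrt(2)*sqrt(-55) - 1*(-237) = sqrt(2)*(I*sqrt(55)) + 237 = I*sqrt(110) + 237 = 237 + I*sqrt(110)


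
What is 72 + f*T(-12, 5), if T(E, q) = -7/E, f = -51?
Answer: 169/4 ≈ 42.250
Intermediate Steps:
72 + f*T(-12, 5) = 72 - (-357)/(-12) = 72 - (-357)*(-1)/12 = 72 - 51*7/12 = 72 - 119/4 = 169/4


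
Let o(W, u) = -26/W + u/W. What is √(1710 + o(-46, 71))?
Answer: 3*√401810/46 ≈ 41.340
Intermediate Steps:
√(1710 + o(-46, 71)) = √(1710 + (-26 + 71)/(-46)) = √(1710 - 1/46*45) = √(1710 - 45/46) = √(78615/46) = 3*√401810/46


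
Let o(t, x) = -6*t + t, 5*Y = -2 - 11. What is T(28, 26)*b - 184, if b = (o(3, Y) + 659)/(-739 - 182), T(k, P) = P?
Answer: -186208/921 ≈ -202.18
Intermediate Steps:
Y = -13/5 (Y = (-2 - 11)/5 = (1/5)*(-13) = -13/5 ≈ -2.6000)
o(t, x) = -5*t
b = -644/921 (b = (-5*3 + 659)/(-739 - 182) = (-15 + 659)/(-921) = 644*(-1/921) = -644/921 ≈ -0.69924)
T(28, 26)*b - 184 = 26*(-644/921) - 184 = -16744/921 - 184 = -186208/921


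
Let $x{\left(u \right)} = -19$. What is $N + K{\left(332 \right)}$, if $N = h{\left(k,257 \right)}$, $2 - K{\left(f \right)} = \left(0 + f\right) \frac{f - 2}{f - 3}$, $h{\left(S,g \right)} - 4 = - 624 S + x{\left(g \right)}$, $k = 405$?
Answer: $- \frac{83258717}{329} \approx -2.5307 \cdot 10^{5}$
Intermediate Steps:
$h{\left(S,g \right)} = -15 - 624 S$ ($h{\left(S,g \right)} = 4 - \left(19 + 624 S\right) = -15 - 624 S$)
$K{\left(f \right)} = 2 - \frac{f \left(-2 + f\right)}{-3 + f}$ ($K{\left(f \right)} = 2 - \left(0 + f\right) \frac{f - 2}{f - 3} = 2 - f \frac{-2 + f}{-3 + f} = 2 - \frac{f \left(-2 + f\right)}{-3 + f}$)
$N = -252735$ ($N = -15 - 252720 = -252735$)
$N + K{\left(332 \right)} = -252735 + \frac{-6 - 332^{2} + 4 \cdot 332}{-3 + 332} = -252735 + \frac{-6 - 110224 + 1328}{329} = -252735 + \frac{1}{329} \left(-108902\right) = -252735 - \frac{108902}{329} = - \frac{83258717}{329}$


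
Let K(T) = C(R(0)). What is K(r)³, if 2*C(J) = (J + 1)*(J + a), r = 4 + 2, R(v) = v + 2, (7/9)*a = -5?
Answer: -804357/2744 ≈ -293.13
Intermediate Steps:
a = -45/7 (a = (9/7)*(-5) = -45/7 ≈ -6.4286)
R(v) = 2 + v
r = 6
C(J) = (1 + J)*(-45/7 + J)/2 (C(J) = ((J + 1)*(J - 45/7))/2 = ((1 + J)*(-45/7 + J))/2 = (1 + J)*(-45/7 + J)/2)
K(T) = -93/14 (K(T) = -45/14 + (2 + 0)²/2 - 19*(2 + 0)/7 = -45/14 + (½)*2² - 19/7*2 = -45/14 + (½)*4 - 38/7 = -45/14 + 2 - 38/7 = -93/14)
K(r)³ = (-93/14)³ = -804357/2744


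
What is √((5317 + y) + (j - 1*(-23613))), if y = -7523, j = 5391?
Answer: √26798 ≈ 163.70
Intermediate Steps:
√((5317 + y) + (j - 1*(-23613))) = √((5317 - 7523) + (5391 - 1*(-23613))) = √(-2206 + (5391 + 23613)) = √(-2206 + 29004) = √26798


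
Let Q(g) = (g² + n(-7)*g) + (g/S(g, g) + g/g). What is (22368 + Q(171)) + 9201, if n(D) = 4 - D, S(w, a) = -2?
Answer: 125213/2 ≈ 62607.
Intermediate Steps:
Q(g) = 1 + g² + 21*g/2 (Q(g) = (g² + (4 - 1*(-7))*g) + (g/(-2) + g/g) = (g² + (4 + 7)*g) + (g*(-½) + 1) = (g² + 11*g) + (-g/2 + 1) = (g² + 11*g) + (1 - g/2) = 1 + g² + 21*g/2)
(22368 + Q(171)) + 9201 = (22368 + (1 + 171² + (21/2)*171)) + 9201 = (22368 + (1 + 29241 + 3591/2)) + 9201 = (22368 + 62075/2) + 9201 = 106811/2 + 9201 = 125213/2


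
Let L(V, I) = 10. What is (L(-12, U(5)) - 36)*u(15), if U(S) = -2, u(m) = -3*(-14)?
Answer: -1092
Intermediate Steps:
u(m) = 42
(L(-12, U(5)) - 36)*u(15) = (10 - 36)*42 = -26*42 = -1092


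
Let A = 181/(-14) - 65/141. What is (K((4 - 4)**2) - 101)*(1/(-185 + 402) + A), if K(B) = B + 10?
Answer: 10648027/8742 ≈ 1218.0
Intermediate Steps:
K(B) = 10 + B
A = -26431/1974 (A = 181*(-1/14) - 65*1/141 = -181/14 - 65/141 = -26431/1974 ≈ -13.390)
(K((4 - 4)**2) - 101)*(1/(-185 + 402) + A) = ((10 + (4 - 4)**2) - 101)*(1/(-185 + 402) - 26431/1974) = ((10 + 0**2) - 101)*(1/217 - 26431/1974) = ((10 + 0) - 101)*(1/217 - 26431/1974) = (10 - 101)*(-819079/61194) = -91*(-819079/61194) = 10648027/8742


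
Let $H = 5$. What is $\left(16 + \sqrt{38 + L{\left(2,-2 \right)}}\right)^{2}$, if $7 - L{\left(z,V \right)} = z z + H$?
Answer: $484$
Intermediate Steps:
$L{\left(z,V \right)} = 2 - z^{2}$ ($L{\left(z,V \right)} = 7 - \left(z z + 5\right) = 7 - \left(z^{2} + 5\right) = 7 - \left(5 + z^{2}\right) = 2 - z^{2}$)
$\left(16 + \sqrt{38 + L{\left(2,-2 \right)}}\right)^{2} = \left(16 + \sqrt{38 + \left(2 - 2^{2}\right)}\right)^{2} = \left(16 + \sqrt{38 + \left(2 - 4\right)}\right)^{2} = \left(16 + \sqrt{38 - 2}\right)^{2} = \left(16 + \sqrt{36}\right)^{2} = \left(16 + 6\right)^{2} = 22^{2} = 484$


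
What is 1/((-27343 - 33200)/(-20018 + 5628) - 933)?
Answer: -14390/13365327 ≈ -0.0010767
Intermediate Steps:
1/((-27343 - 33200)/(-20018 + 5628) - 933) = 1/(-60543/(-14390) - 933) = 1/(-60543*(-1/14390) - 933) = 1/(60543/14390 - 933) = 1/(-13365327/14390) = -14390/13365327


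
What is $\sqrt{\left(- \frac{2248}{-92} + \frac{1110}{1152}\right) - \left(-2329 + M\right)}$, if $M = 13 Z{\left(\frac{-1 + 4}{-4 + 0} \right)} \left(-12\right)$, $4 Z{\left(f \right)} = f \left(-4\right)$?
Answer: $\frac{\sqrt{753044955}}{552} \approx 49.713$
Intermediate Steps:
$Z{\left(f \right)} = - f$ ($Z{\left(f \right)} = \frac{f \left(-4\right)}{4} = \frac{\left(-4\right) f}{4} = - f$)
$M = -117$ ($M = 13 \left(- \frac{-1 + 4}{-4 + 0}\right) \left(-12\right) = 13 \left(- \frac{3}{-4}\right) \left(-12\right) = 13 \left(- \frac{3 \left(-1\right)}{4}\right) \left(-12\right) = 13 \left(\left(-1\right) \left(- \frac{3}{4}\right)\right) \left(-12\right) = 13 \cdot \frac{3}{4} \left(-12\right) = \frac{39}{4} \left(-12\right) = -117$)
$\sqrt{\left(- \frac{2248}{-92} + \frac{1110}{1152}\right) - \left(-2329 + M\right)} = \sqrt{\left(- \frac{2248}{-92} + \frac{1110}{1152}\right) + \left(2329 - -117\right)} = \sqrt{\left(\left(-2248\right) \left(- \frac{1}{92}\right) + 1110 \cdot \frac{1}{1152}\right) + \left(2329 + 117\right)} = \sqrt{\left(\frac{562}{23} + \frac{185}{192}\right) + 2446} = \sqrt{\frac{112159}{4416} + 2446} = \sqrt{\frac{10913695}{4416}} = \frac{\sqrt{753044955}}{552}$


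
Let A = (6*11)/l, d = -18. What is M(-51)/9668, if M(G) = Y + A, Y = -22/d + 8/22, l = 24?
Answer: 1717/3828528 ≈ 0.00044848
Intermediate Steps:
A = 11/4 (A = (6*11)/24 = 66*(1/24) = 11/4 ≈ 2.7500)
Y = 157/99 (Y = -22/(-18) + 8/22 = -22*(-1/18) + 8*(1/22) = 11/9 + 4/11 = 157/99 ≈ 1.5859)
M(G) = 1717/396 (M(G) = 157/99 + 11/4 = 1717/396)
M(-51)/9668 = (1717/396)/9668 = (1717/396)*(1/9668) = 1717/3828528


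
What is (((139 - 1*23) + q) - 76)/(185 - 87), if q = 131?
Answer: 171/98 ≈ 1.7449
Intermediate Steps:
(((139 - 1*23) + q) - 76)/(185 - 87) = (((139 - 1*23) + 131) - 76)/(185 - 87) = (((139 - 23) + 131) - 76)/98 = ((116 + 131) - 76)*(1/98) = (247 - 76)*(1/98) = 171*(1/98) = 171/98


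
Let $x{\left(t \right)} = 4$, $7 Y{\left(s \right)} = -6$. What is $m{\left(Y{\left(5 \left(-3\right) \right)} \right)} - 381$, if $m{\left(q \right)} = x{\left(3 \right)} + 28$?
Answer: $-349$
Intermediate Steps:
$Y{\left(s \right)} = - \frac{6}{7}$ ($Y{\left(s \right)} = \frac{1}{7} \left(-6\right) = - \frac{6}{7}$)
$m{\left(q \right)} = 32$ ($m{\left(q \right)} = 4 + 28 = 32$)
$m{\left(Y{\left(5 \left(-3\right) \right)} \right)} - 381 = 32 - 381 = -349$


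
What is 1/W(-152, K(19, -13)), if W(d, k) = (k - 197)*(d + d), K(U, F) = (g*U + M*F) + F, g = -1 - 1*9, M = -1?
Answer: 1/117648 ≈ 8.4999e-6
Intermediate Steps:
g = -10 (g = -1 - 9 = -10)
K(U, F) = -10*U (K(U, F) = (-10*U - F) + F = (-F - 10*U) + F = -10*U)
W(d, k) = 2*d*(-197 + k) (W(d, k) = (-197 + k)*(2*d) = 2*d*(-197 + k))
1/W(-152, K(19, -13)) = 1/(2*(-152)*(-197 - 10*19)) = 1/(2*(-152)*(-197 - 190)) = 1/(2*(-152)*(-387)) = 1/117648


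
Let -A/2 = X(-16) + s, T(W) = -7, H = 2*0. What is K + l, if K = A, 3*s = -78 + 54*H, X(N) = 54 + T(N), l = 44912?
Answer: 44870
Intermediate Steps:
H = 0
X(N) = 47 (X(N) = 54 - 7 = 47)
s = -26 (s = (-78 + 54*0)/3 = (-78 + 0)/3 = (⅓)*(-78) = -26)
A = -42 (A = -2*(47 - 26) = -2*21 = -42)
K = -42
K + l = -42 + 44912 = 44870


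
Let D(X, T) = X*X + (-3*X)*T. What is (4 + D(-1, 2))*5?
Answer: 55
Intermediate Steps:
D(X, T) = X**2 - 3*T*X
(4 + D(-1, 2))*5 = (4 - (-1 - 3*2))*5 = (4 - (-1 - 6))*5 = (4 - 1*(-7))*5 = (4 + 7)*5 = 11*5 = 55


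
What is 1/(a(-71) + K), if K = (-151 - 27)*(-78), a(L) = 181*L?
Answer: 1/1033 ≈ 0.00096805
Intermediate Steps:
K = 13884 (K = -178*(-78) = 13884)
1/(a(-71) + K) = 1/(181*(-71) + 13884) = 1/(-12851 + 13884) = 1/1033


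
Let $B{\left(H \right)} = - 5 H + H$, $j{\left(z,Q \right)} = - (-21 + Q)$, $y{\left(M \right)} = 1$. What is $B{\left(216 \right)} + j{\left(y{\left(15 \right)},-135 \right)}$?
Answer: $-708$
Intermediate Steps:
$j{\left(z,Q \right)} = 21 - Q$
$B{\left(H \right)} = - 4 H$
$B{\left(216 \right)} + j{\left(y{\left(15 \right)},-135 \right)} = \left(-4\right) 216 + \left(21 - -135\right) = -864 + \left(21 + 135\right) = -864 + 156 = -708$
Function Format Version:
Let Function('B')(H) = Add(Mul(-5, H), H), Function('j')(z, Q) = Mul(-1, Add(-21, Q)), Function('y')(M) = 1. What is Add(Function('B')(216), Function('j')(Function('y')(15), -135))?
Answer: -708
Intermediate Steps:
Function('j')(z, Q) = Add(21, Mul(-1, Q))
Function('B')(H) = Mul(-4, H)
Add(Function('B')(216), Function('j')(Function('y')(15), -135)) = Add(Mul(-4, 216), Add(21, Mul(-1, -135))) = Add(-864, Add(21, 135)) = Add(-864, 156) = -708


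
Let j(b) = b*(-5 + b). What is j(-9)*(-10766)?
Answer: -1356516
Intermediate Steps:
j(-9)*(-10766) = -9*(-5 - 9)*(-10766) = -9*(-14)*(-10766) = 126*(-10766) = -1356516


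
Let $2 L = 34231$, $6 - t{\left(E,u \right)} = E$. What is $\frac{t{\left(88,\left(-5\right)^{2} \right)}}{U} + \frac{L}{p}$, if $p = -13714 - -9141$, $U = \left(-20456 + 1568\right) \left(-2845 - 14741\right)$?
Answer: $- \frac{2842579807745}{759493827432} \approx -3.7427$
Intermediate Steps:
$t{\left(E,u \right)} = 6 - E$
$U = 332164368$ ($U = \left(-18888\right) \left(-17586\right) = 332164368$)
$p = -4573$ ($p = -13714 + 9141 = -4573$)
$L = \frac{34231}{2}$ ($L = \frac{1}{2} \cdot 34231 = \frac{34231}{2} \approx 17116.0$)
$\frac{t{\left(88,\left(-5\right)^{2} \right)}}{U} + \frac{L}{p} = \frac{6 - 88}{332164368} + \frac{34231}{2 \left(-4573\right)} = \left(6 - 88\right) \frac{1}{332164368} + \frac{34231}{2} \left(- \frac{1}{4573}\right) = \left(-82\right) \frac{1}{332164368} - \frac{34231}{9146} = - \frac{41}{166082184} - \frac{34231}{9146} = - \frac{2842579807745}{759493827432}$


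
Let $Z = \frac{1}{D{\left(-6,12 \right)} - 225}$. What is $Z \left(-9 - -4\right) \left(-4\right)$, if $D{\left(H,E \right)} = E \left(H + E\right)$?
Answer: $- \frac{20}{153} \approx -0.13072$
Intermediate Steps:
$D{\left(H,E \right)} = E \left(E + H\right)$
$Z = - \frac{1}{153}$ ($Z = \frac{1}{12 \left(12 - 6\right) - 225} = \frac{1}{12 \cdot 6 - 225} = \frac{1}{72 - 225} = \frac{1}{-153} = - \frac{1}{153} \approx -0.0065359$)
$Z \left(-9 - -4\right) \left(-4\right) = - \frac{-9 - -4}{153} \left(-4\right) = - \frac{-9 + 4}{153} \left(-4\right) = \left(- \frac{1}{153}\right) \left(-5\right) \left(-4\right) = \frac{5}{153} \left(-4\right) = - \frac{20}{153}$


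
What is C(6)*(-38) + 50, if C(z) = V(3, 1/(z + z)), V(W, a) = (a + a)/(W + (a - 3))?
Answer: -26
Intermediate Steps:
V(W, a) = 2*a/(-3 + W + a) (V(W, a) = (2*a)/(W + (-3 + a)) = (2*a)/(-3 + W + a) = 2*a/(-3 + W + a))
C(z) = 2 (C(z) = 2/((z + z)*(-3 + 3 + 1/(z + z))) = 2/(((2*z))*(-3 + 3 + 1/(2*z))) = 2*(1/(2*z))/(-3 + 3 + 1/(2*z)) = 2*(1/(2*z))/((1/(2*z))) = 2*(1/(2*z))*(2*z) = 2)
C(6)*(-38) + 50 = 2*(-38) + 50 = -76 + 50 = -26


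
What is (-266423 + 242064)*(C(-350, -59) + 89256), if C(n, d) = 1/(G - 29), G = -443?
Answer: -1026216194329/472 ≈ -2.1742e+9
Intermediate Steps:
C(n, d) = -1/472 (C(n, d) = 1/(-443 - 29) = 1/(-472) = -1/472)
(-266423 + 242064)*(C(-350, -59) + 89256) = (-266423 + 242064)*(-1/472 + 89256) = -24359*42128831/472 = -1026216194329/472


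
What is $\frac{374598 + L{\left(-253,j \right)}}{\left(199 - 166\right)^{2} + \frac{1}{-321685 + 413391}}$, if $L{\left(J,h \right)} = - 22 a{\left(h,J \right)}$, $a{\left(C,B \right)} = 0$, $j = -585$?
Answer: $\frac{34352884188}{99867835} \approx 343.98$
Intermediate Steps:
$L{\left(J,h \right)} = 0$ ($L{\left(J,h \right)} = \left(-22\right) 0 = 0$)
$\frac{374598 + L{\left(-253,j \right)}}{\left(199 - 166\right)^{2} + \frac{1}{-321685 + 413391}} = \frac{374598 + 0}{\left(199 - 166\right)^{2} + \frac{1}{-321685 + 413391}} = \frac{374598}{33^{2} + \frac{1}{91706}} = \frac{374598}{1089 + \frac{1}{91706}} = \frac{374598}{\frac{99867835}{91706}} = 374598 \cdot \frac{91706}{99867835} = \frac{34352884188}{99867835}$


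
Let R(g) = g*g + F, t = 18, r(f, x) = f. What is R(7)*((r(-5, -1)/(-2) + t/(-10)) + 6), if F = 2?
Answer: 3417/10 ≈ 341.70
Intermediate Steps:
R(g) = 2 + g² (R(g) = g*g + 2 = g² + 2 = 2 + g²)
R(7)*((r(-5, -1)/(-2) + t/(-10)) + 6) = (2 + 7²)*((-5/(-2) + 18/(-10)) + 6) = (2 + 49)*((-5*(-½) + 18*(-⅒)) + 6) = 51*((5/2 - 9/5) + 6) = 51*(7/10 + 6) = 51*(67/10) = 3417/10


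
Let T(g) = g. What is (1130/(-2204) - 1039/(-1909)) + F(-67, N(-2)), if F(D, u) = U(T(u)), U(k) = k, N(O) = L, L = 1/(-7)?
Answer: -1638967/14726026 ≈ -0.11130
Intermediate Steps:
L = -⅐ ≈ -0.14286
N(O) = -⅐
F(D, u) = u
(1130/(-2204) - 1039/(-1909)) + F(-67, N(-2)) = (1130/(-2204) - 1039/(-1909)) - ⅐ = (1130*(-1/2204) - 1039*(-1/1909)) - ⅐ = (-565/1102 + 1039/1909) - ⅐ = 66393/2103718 - ⅐ = -1638967/14726026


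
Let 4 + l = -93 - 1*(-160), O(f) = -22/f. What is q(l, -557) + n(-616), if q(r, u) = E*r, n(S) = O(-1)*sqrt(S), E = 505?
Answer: 31815 + 44*I*sqrt(154) ≈ 31815.0 + 546.03*I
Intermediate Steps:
l = 63 (l = -4 + (-93 - 1*(-160)) = -4 + (-93 + 160) = -4 + 67 = 63)
n(S) = 22*sqrt(S) (n(S) = (-22/(-1))*sqrt(S) = (-22*(-1))*sqrt(S) = 22*sqrt(S))
q(r, u) = 505*r
q(l, -557) + n(-616) = 505*63 + 22*sqrt(-616) = 31815 + 22*(2*I*sqrt(154)) = 31815 + 44*I*sqrt(154)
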